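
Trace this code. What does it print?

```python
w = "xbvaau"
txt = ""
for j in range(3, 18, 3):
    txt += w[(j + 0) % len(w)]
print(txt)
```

axaxa

j=3: add w[3]='a' → 'a'
j=6: add w[0]='x' → 'ax'
j=9: add w[3]='a' → 'axa'
j=12: add w[0]='x' → 'axax'
j=15: add w[3]='a' → 'axaxa'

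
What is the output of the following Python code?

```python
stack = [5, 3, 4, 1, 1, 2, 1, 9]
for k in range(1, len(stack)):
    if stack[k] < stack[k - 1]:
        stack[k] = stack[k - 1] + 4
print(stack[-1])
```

33

k=1: 3<5, stack[1] = 5+4 = 9 → [5, 9, 4, 1, 1, 2, 1, 9]
k=2: 4<9, stack[2] = 9+4 = 13 → [5, 9, 13, 1, 1, 2, 1, 9]
k=3: 1<13, stack[3] = 13+4 = 17 → [5, 9, 13, 17, 1, 2, 1, 9]
k=4: 1<17, stack[4] = 17+4 = 21 → [5, 9, 13, 17, 21, 2, 1, 9]
k=5: 2<21, stack[5] = 21+4 = 25 → [5, 9, 13, 17, 21, 25, 1, 9]
k=6: 1<25, stack[6] = 25+4 = 29 → [5, 9, 13, 17, 21, 25, 29, 9]
k=7: 9<29, stack[7] = 29+4 = 33 → [5, 9, 13, 17, 21, 25, 29, 33]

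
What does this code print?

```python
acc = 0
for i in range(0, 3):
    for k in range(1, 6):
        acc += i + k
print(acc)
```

i=0,k=1: acc = 0+1 = 1
i=0,k=2: acc = 1+2 = 3
i=0,k=3: acc = 3+3 = 6
i=0,k=4: acc = 6+4 = 10
i=0,k=5: acc = 10+5 = 15
i=1,k=1: acc = 15+2 = 17
i=1,k=2: acc = 17+3 = 20
i=1,k=3: acc = 20+4 = 24
i=1,k=4: acc = 24+5 = 29
i=1,k=5: acc = 29+6 = 35
i=2,k=1: acc = 35+3 = 38
i=2,k=2: acc = 38+4 = 42
i=2,k=3: acc = 42+5 = 47
i=2,k=4: acc = 47+6 = 53
i=2,k=5: acc = 53+7 = 60

60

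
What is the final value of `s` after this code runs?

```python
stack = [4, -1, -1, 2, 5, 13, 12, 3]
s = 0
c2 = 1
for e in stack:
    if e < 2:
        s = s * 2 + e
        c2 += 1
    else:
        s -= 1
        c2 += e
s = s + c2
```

30

e=4: not <2, s = 0-1 = -1; c2=5
e=-1: <2, s = (-1)*2+(-1) = -3; c2=6
e=-1: <2, s = (-3)*2+(-1) = -7; c2=7
e=2: not <2, s = (-7)-1 = -8; c2=9
e=5: not <2, s = (-8)-1 = -9; c2=14
e=13: not <2, s = (-9)-1 = -10; c2=27
e=12: not <2, s = (-10)-1 = -11; c2=39
e=3: not <2, s = (-11)-1 = -12; c2=42
s+c2 = (-12)+42 = 30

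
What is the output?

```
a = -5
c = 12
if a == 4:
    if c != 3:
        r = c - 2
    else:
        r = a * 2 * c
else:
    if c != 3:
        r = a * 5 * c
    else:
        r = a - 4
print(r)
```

a=-5, c=12
a == 4 is False; c != 3 is True
→ r = a * 5 * c = -300

-300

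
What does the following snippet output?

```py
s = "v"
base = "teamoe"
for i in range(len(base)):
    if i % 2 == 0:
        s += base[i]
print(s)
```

i=0: add 't' → 'vt'
i=1: skip
i=2: add 'a' → 'vta'
i=3: skip
i=4: add 'o' → 'vtao'
i=5: skip

vtao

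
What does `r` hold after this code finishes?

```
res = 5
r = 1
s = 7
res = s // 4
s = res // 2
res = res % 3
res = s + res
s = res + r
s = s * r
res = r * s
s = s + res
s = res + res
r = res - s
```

res = 7//4 = 1
s = 1//2 = 0
res = 1%3 = 1
res = 0+1 = 1
s = 1+1 = 2
s = 2*1 = 2
res = 1*2 = 2
s = 2+2 = 4
s = 2+2 = 4
r = 2-4 = -2

-2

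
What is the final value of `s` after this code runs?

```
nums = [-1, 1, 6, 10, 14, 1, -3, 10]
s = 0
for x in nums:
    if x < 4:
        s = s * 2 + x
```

x=-1: <4, s = 0*2+(-1) = -1
x=1: <4, s = (-1)*2+1 = -1
x=6: not <4
x=10: not <4
x=14: not <4
x=1: <4, s = (-1)*2+1 = -1
x=-3: <4, s = (-1)*2+(-3) = -5
x=10: not <4

-5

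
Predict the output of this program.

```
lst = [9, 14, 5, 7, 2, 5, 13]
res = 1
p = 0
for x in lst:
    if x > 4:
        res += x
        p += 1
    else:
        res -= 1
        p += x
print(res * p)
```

x=9: >4, res = 1+9 = 10; p=1
x=14: >4, res = 10+14 = 24; p=2
x=5: >4, res = 24+5 = 29; p=3
x=7: >4, res = 29+7 = 36; p=4
x=2: not >4, res = 36-1 = 35; p=6
x=5: >4, res = 35+5 = 40; p=7
x=13: >4, res = 40+13 = 53; p=8
res*p = 53*8 = 424

424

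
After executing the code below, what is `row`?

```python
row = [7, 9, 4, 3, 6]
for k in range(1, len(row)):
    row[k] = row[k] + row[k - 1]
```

[7, 16, 20, 23, 29]

k=1: row[1] = 9+7 = 16 → [7, 16, 4, 3, 6]
k=2: row[2] = 4+16 = 20 → [7, 16, 20, 3, 6]
k=3: row[3] = 3+20 = 23 → [7, 16, 20, 23, 6]
k=4: row[4] = 6+23 = 29 → [7, 16, 20, 23, 29]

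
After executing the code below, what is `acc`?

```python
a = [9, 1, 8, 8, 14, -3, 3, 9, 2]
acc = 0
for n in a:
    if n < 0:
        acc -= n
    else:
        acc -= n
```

n=9: not <0, acc = 0-9 = -9
n=1: not <0, acc = (-9)-1 = -10
n=8: not <0, acc = (-10)-8 = -18
n=8: not <0, acc = (-18)-8 = -26
n=14: not <0, acc = (-26)-14 = -40
n=-3: <0, acc = (-40)-(-3) = -37
n=3: not <0, acc = (-37)-3 = -40
n=9: not <0, acc = (-40)-9 = -49
n=2: not <0, acc = (-49)-2 = -51

-51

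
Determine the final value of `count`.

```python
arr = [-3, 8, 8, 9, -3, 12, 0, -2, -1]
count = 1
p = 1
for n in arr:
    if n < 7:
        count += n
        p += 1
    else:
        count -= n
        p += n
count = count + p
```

-2

n=-3: <7, count = 1+(-3) = -2; p=2
n=8: not <7, count = (-2)-8 = -10; p=10
n=8: not <7, count = (-10)-8 = -18; p=18
n=9: not <7, count = (-18)-9 = -27; p=27
n=-3: <7, count = (-27)+(-3) = -30; p=28
n=12: not <7, count = (-30)-12 = -42; p=40
n=0: <7, count = (-42)+0 = -42; p=41
n=-2: <7, count = (-42)+(-2) = -44; p=42
n=-1: <7, count = (-44)+(-1) = -45; p=43
count+p = (-45)+43 = -2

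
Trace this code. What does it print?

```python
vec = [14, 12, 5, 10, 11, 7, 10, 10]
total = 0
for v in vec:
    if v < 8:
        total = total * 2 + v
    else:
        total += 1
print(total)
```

v=14: not <8, total = 0+1 = 1
v=12: not <8, total = 1+1 = 2
v=5: <8, total = 2*2+5 = 9
v=10: not <8, total = 9+1 = 10
v=11: not <8, total = 10+1 = 11
v=7: <8, total = 11*2+7 = 29
v=10: not <8, total = 29+1 = 30
v=10: not <8, total = 30+1 = 31

31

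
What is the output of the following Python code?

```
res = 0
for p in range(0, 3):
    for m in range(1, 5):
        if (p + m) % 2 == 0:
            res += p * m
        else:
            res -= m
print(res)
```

2

p=0,m=1: odd sum, res = 0-1 = -1
p=0,m=2: even sum, res = (-1)+0 = -1
p=0,m=3: odd sum, res = (-1)-3 = -4
p=0,m=4: even sum, res = (-4)+0 = -4
p=1,m=1: even sum, res = (-4)+1 = -3
p=1,m=2: odd sum, res = (-3)-2 = -5
p=1,m=3: even sum, res = (-5)+3 = -2
p=1,m=4: odd sum, res = (-2)-4 = -6
p=2,m=1: odd sum, res = (-6)-1 = -7
p=2,m=2: even sum, res = (-7)+4 = -3
p=2,m=3: odd sum, res = (-3)-3 = -6
p=2,m=4: even sum, res = (-6)+8 = 2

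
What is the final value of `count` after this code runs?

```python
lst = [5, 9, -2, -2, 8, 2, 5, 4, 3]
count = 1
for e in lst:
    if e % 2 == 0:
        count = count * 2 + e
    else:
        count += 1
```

91

e=5: not even, count = 1+1 = 2
e=9: not even, count = 2+1 = 3
e=-2: even, count = 3*2+(-2) = 4
e=-2: even, count = 4*2+(-2) = 6
e=8: even, count = 6*2+8 = 20
e=2: even, count = 20*2+2 = 42
e=5: not even, count = 42+1 = 43
e=4: even, count = 43*2+4 = 90
e=3: not even, count = 90+1 = 91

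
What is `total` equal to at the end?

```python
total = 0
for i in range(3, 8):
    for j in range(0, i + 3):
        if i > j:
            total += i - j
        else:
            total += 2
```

110

i=3,j=0: 3>0, total = 0+3 = 3
i=3,j=1: 3>1, total = 3+2 = 5
i=3,j=2: 3>2, total = 5+1 = 6
i=3,j=3: not 3>3, total = 6+2 = 8
i=3,j=4: not 3>4, total = 8+2 = 10
i=3,j=5: not 3>5, total = 10+2 = 12
i=4,j=0: 4>0, total = 12+4 = 16
i=4,j=1: 4>1, total = 16+3 = 19
i=4,j=2: 4>2, total = 19+2 = 21
i=4,j=3: 4>3, total = 21+1 = 22
i=4,j=4: not 4>4, total = 22+2 = 24
i=4,j=5: not 4>5, total = 24+2 = 26
i=4,j=6: not 4>6, total = 26+2 = 28
i=5,j=0: 5>0, total = 28+5 = 33
i=5,j=1: 5>1, total = 33+4 = 37
i=5,j=2: 5>2, total = 37+3 = 40
i=5,j=3: 5>3, total = 40+2 = 42
i=5,j=4: 5>4, total = 42+1 = 43
i=5,j=5: not 5>5, total = 43+2 = 45
i=5,j=6: not 5>6, total = 45+2 = 47
i=5,j=7: not 5>7, total = 47+2 = 49
i=6,j=0: 6>0, total = 49+6 = 55
i=6,j=1: 6>1, total = 55+5 = 60
i=6,j=2: 6>2, total = 60+4 = 64
i=6,j=3: 6>3, total = 64+3 = 67
i=6,j=4: 6>4, total = 67+2 = 69
i=6,j=5: 6>5, total = 69+1 = 70
i=6,j=6: not 6>6, total = 70+2 = 72
i=6,j=7: not 6>7, total = 72+2 = 74
i=6,j=8: not 6>8, total = 74+2 = 76
i=7,j=0: 7>0, total = 76+7 = 83
i=7,j=1: 7>1, total = 83+6 = 89
i=7,j=2: 7>2, total = 89+5 = 94
i=7,j=3: 7>3, total = 94+4 = 98
i=7,j=4: 7>4, total = 98+3 = 101
i=7,j=5: 7>5, total = 101+2 = 103
i=7,j=6: 7>6, total = 103+1 = 104
i=7,j=7: not 7>7, total = 104+2 = 106
i=7,j=8: not 7>8, total = 106+2 = 108
i=7,j=9: not 7>9, total = 108+2 = 110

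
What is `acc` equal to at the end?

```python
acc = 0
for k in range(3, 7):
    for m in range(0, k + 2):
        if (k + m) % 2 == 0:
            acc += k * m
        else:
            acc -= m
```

k=3,m=0: odd sum, acc = 0-0 = 0
k=3,m=1: even sum, acc = 0+3 = 3
k=3,m=2: odd sum, acc = 3-2 = 1
k=3,m=3: even sum, acc = 1+9 = 10
k=3,m=4: odd sum, acc = 10-4 = 6
k=4,m=0: even sum, acc = 6+0 = 6
k=4,m=1: odd sum, acc = 6-1 = 5
k=4,m=2: even sum, acc = 5+8 = 13
k=4,m=3: odd sum, acc = 13-3 = 10
k=4,m=4: even sum, acc = 10+16 = 26
k=4,m=5: odd sum, acc = 26-5 = 21
k=5,m=0: odd sum, acc = 21-0 = 21
k=5,m=1: even sum, acc = 21+5 = 26
k=5,m=2: odd sum, acc = 26-2 = 24
k=5,m=3: even sum, acc = 24+15 = 39
k=5,m=4: odd sum, acc = 39-4 = 35
k=5,m=5: even sum, acc = 35+25 = 60
k=5,m=6: odd sum, acc = 60-6 = 54
k=6,m=0: even sum, acc = 54+0 = 54
k=6,m=1: odd sum, acc = 54-1 = 53
k=6,m=2: even sum, acc = 53+12 = 65
k=6,m=3: odd sum, acc = 65-3 = 62
k=6,m=4: even sum, acc = 62+24 = 86
k=6,m=5: odd sum, acc = 86-5 = 81
k=6,m=6: even sum, acc = 81+36 = 117
k=6,m=7: odd sum, acc = 117-7 = 110

110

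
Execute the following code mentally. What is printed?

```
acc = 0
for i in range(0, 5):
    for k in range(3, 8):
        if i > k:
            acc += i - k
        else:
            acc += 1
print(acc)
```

i=0,k=3: not 0>3, acc = 0+1 = 1
i=0,k=4: not 0>4, acc = 1+1 = 2
i=0,k=5: not 0>5, acc = 2+1 = 3
i=0,k=6: not 0>6, acc = 3+1 = 4
i=0,k=7: not 0>7, acc = 4+1 = 5
i=1,k=3: not 1>3, acc = 5+1 = 6
i=1,k=4: not 1>4, acc = 6+1 = 7
i=1,k=5: not 1>5, acc = 7+1 = 8
i=1,k=6: not 1>6, acc = 8+1 = 9
i=1,k=7: not 1>7, acc = 9+1 = 10
i=2,k=3: not 2>3, acc = 10+1 = 11
i=2,k=4: not 2>4, acc = 11+1 = 12
i=2,k=5: not 2>5, acc = 12+1 = 13
i=2,k=6: not 2>6, acc = 13+1 = 14
i=2,k=7: not 2>7, acc = 14+1 = 15
i=3,k=3: not 3>3, acc = 15+1 = 16
i=3,k=4: not 3>4, acc = 16+1 = 17
i=3,k=5: not 3>5, acc = 17+1 = 18
i=3,k=6: not 3>6, acc = 18+1 = 19
i=3,k=7: not 3>7, acc = 19+1 = 20
i=4,k=3: 4>3, acc = 20+1 = 21
i=4,k=4: not 4>4, acc = 21+1 = 22
i=4,k=5: not 4>5, acc = 22+1 = 23
i=4,k=6: not 4>6, acc = 23+1 = 24
i=4,k=7: not 4>7, acc = 24+1 = 25

25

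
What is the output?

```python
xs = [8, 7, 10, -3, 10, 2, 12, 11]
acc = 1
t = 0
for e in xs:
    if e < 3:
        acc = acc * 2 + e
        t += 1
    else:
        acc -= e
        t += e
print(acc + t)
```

-83

e=8: not <3, acc = 1-8 = -7; t=8
e=7: not <3, acc = (-7)-7 = -14; t=15
e=10: not <3, acc = (-14)-10 = -24; t=25
e=-3: <3, acc = (-24)*2+(-3) = -51; t=26
e=10: not <3, acc = (-51)-10 = -61; t=36
e=2: <3, acc = (-61)*2+2 = -120; t=37
e=12: not <3, acc = (-120)-12 = -132; t=49
e=11: not <3, acc = (-132)-11 = -143; t=60
acc+t = (-143)+60 = -83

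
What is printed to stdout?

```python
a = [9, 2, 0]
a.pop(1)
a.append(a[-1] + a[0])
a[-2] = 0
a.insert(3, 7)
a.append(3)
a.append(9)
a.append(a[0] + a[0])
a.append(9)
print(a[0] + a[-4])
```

12

pop(1) removes 2 → [9, 0]
append a[-1]+a[0] = 0+9 = 9 → [9, 0, 9]
a[-2] = 0 → [9, 0, 9]
insert 7 at 3 → [9, 0, 9, 7]
append 3 → [9, 0, 9, 7, 3]
append 9 → [9, 0, 9, 7, 3, 9]
append a[0]+a[0] = 9+9 = 18 → [9, 0, 9, 7, 3, 9, 18]
append 9 → [9, 0, 9, 7, 3, 9, 18, 9]
a[0]+a[-4] = 9+3 = 12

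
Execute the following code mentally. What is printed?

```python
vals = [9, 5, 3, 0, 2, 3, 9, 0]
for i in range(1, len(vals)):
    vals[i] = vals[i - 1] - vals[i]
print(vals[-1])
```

-13

i=1: vals[1] = 9-5 = 4 → [9, 4, 3, 0, 2, 3, 9, 0]
i=2: vals[2] = 4-3 = 1 → [9, 4, 1, 0, 2, 3, 9, 0]
i=3: vals[3] = 1-0 = 1 → [9, 4, 1, 1, 2, 3, 9, 0]
i=4: vals[4] = 1-2 = -1 → [9, 4, 1, 1, -1, 3, 9, 0]
i=5: vals[5] = (-1)-3 = -4 → [9, 4, 1, 1, -1, -4, 9, 0]
i=6: vals[6] = (-4)-9 = -13 → [9, 4, 1, 1, -1, -4, -13, 0]
i=7: vals[7] = (-13)-0 = -13 → [9, 4, 1, 1, -1, -4, -13, -13]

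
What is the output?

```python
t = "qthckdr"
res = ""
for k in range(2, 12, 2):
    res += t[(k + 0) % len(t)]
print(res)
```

hkrtc

k=2: add t[2]='h' → 'h'
k=4: add t[4]='k' → 'hk'
k=6: add t[6]='r' → 'hkr'
k=8: add t[1]='t' → 'hkrt'
k=10: add t[3]='c' → 'hkrtc'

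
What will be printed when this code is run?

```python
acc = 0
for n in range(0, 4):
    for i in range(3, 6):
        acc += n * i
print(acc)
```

n=0,i=3: acc = 0+0 = 0
n=0,i=4: acc = 0+0 = 0
n=0,i=5: acc = 0+0 = 0
n=1,i=3: acc = 0+3 = 3
n=1,i=4: acc = 3+4 = 7
n=1,i=5: acc = 7+5 = 12
n=2,i=3: acc = 12+6 = 18
n=2,i=4: acc = 18+8 = 26
n=2,i=5: acc = 26+10 = 36
n=3,i=3: acc = 36+9 = 45
n=3,i=4: acc = 45+12 = 57
n=3,i=5: acc = 57+15 = 72

72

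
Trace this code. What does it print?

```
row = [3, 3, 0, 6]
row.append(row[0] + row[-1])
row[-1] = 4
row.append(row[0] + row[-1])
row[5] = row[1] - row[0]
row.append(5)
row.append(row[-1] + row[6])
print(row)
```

[3, 3, 0, 6, 4, 0, 5, 10]

append row[0]+row[-1] = 3+6 = 9 → [3, 3, 0, 6, 9]
row[-1] = 4 → [3, 3, 0, 6, 4]
append row[0]+row[-1] = 3+4 = 7 → [3, 3, 0, 6, 4, 7]
row[5] = row[1]-row[0] = 3-3 = 0 → [3, 3, 0, 6, 4, 0]
append 5 → [3, 3, 0, 6, 4, 0, 5]
append row[-1]+row[6] = 5+5 = 10 → [3, 3, 0, 6, 4, 0, 5, 10]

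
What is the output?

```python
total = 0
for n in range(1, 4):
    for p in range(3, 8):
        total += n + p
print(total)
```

105

n=1,p=3: total = 0+4 = 4
n=1,p=4: total = 4+5 = 9
n=1,p=5: total = 9+6 = 15
n=1,p=6: total = 15+7 = 22
n=1,p=7: total = 22+8 = 30
n=2,p=3: total = 30+5 = 35
n=2,p=4: total = 35+6 = 41
n=2,p=5: total = 41+7 = 48
n=2,p=6: total = 48+8 = 56
n=2,p=7: total = 56+9 = 65
n=3,p=3: total = 65+6 = 71
n=3,p=4: total = 71+7 = 78
n=3,p=5: total = 78+8 = 86
n=3,p=6: total = 86+9 = 95
n=3,p=7: total = 95+10 = 105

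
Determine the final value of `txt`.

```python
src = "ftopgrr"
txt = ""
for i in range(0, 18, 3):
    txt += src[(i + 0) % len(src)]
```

i=0: add src[0]='f' → 'f'
i=3: add src[3]='p' → 'fp'
i=6: add src[6]='r' → 'fpr'
i=9: add src[2]='o' → 'fpro'
i=12: add src[5]='r' → 'fpror'
i=15: add src[1]='t' → 'fprort'

'fprort'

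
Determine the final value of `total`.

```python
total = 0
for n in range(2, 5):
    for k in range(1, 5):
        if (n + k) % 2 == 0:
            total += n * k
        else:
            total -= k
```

n=2,k=1: odd sum, total = 0-1 = -1
n=2,k=2: even sum, total = (-1)+4 = 3
n=2,k=3: odd sum, total = 3-3 = 0
n=2,k=4: even sum, total = 0+8 = 8
n=3,k=1: even sum, total = 8+3 = 11
n=3,k=2: odd sum, total = 11-2 = 9
n=3,k=3: even sum, total = 9+9 = 18
n=3,k=4: odd sum, total = 18-4 = 14
n=4,k=1: odd sum, total = 14-1 = 13
n=4,k=2: even sum, total = 13+8 = 21
n=4,k=3: odd sum, total = 21-3 = 18
n=4,k=4: even sum, total = 18+16 = 34

34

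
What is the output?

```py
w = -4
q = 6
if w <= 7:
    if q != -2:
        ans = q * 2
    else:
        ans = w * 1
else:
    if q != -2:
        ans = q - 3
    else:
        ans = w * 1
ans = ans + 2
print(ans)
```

w=-4, q=6
w <= 7 is True; q != -2 is True
→ ans = q * 2 = 12
ans = 12+2 = 14

14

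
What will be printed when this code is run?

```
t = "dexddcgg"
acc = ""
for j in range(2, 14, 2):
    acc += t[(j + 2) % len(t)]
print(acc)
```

j=2: add t[4]='d' → 'd'
j=4: add t[6]='g' → 'dg'
j=6: add t[0]='d' → 'dgd'
j=8: add t[2]='x' → 'dgdx'
j=10: add t[4]='d' → 'dgdxd'
j=12: add t[6]='g' → 'dgdxdg'

dgdxdg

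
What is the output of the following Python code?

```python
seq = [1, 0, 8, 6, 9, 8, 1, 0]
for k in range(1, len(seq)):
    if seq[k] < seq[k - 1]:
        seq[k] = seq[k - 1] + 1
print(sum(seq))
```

62

k=1: 0<1, seq[1] = 1+1 = 2 → [1, 2, 8, 6, 9, 8, 1, 0]
k=2: 8>=2, unchanged → [1, 2, 8, 6, 9, 8, 1, 0]
k=3: 6<8, seq[3] = 8+1 = 9 → [1, 2, 8, 9, 9, 8, 1, 0]
k=4: 9>=9, unchanged → [1, 2, 8, 9, 9, 8, 1, 0]
k=5: 8<9, seq[5] = 9+1 = 10 → [1, 2, 8, 9, 9, 10, 1, 0]
k=6: 1<10, seq[6] = 10+1 = 11 → [1, 2, 8, 9, 9, 10, 11, 0]
k=7: 0<11, seq[7] = 11+1 = 12 → [1, 2, 8, 9, 9, 10, 11, 12]
sum = 62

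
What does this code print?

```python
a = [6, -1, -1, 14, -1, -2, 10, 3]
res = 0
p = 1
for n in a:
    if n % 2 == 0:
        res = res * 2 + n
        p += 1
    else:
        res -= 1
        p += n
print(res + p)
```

94

n=6: even, res = 0*2+6 = 6; p=2
n=-1: not even, res = 6-1 = 5; p=1
n=-1: not even, res = 5-1 = 4; p=0
n=14: even, res = 4*2+14 = 22; p=1
n=-1: not even, res = 22-1 = 21; p=0
n=-2: even, res = 21*2+(-2) = 40; p=1
n=10: even, res = 40*2+10 = 90; p=2
n=3: not even, res = 90-1 = 89; p=5
res+p = 89+5 = 94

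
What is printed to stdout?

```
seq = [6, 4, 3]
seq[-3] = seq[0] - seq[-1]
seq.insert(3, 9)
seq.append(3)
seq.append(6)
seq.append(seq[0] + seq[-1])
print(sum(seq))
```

seq[-3] = seq[0]-seq[-1] = 6-3 = 3 → [3, 4, 3]
insert 9 at 3 → [3, 4, 3, 9]
append 3 → [3, 4, 3, 9, 3]
append 6 → [3, 4, 3, 9, 3, 6]
append seq[0]+seq[-1] = 3+6 = 9 → [3, 4, 3, 9, 3, 6, 9]
sum = 37

37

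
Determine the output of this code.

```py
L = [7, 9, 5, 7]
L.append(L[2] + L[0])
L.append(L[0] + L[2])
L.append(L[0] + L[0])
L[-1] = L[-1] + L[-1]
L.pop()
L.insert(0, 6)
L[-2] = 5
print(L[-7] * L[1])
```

append L[2]+L[0] = 5+7 = 12 → [7, 9, 5, 7, 12]
append L[0]+L[2] = 7+5 = 12 → [7, 9, 5, 7, 12, 12]
append L[0]+L[0] = 7+7 = 14 → [7, 9, 5, 7, 12, 12, 14]
L[-1] = L[-1]+L[-1] = 14+14 = 28 → [7, 9, 5, 7, 12, 12, 28]
pop() removes 28 → [7, 9, 5, 7, 12, 12]
insert 6 at 0 → [6, 7, 9, 5, 7, 12, 12]
L[-2] = 5 → [6, 7, 9, 5, 7, 5, 12]
L[-7]*L[1] = 6*7 = 42

42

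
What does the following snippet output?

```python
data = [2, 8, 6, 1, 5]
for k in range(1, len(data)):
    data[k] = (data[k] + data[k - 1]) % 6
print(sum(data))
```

k=1: data[1] = (8+2)%6 = 4 → [2, 4, 6, 1, 5]
k=2: data[2] = (6+4)%6 = 4 → [2, 4, 4, 1, 5]
k=3: data[3] = (1+4)%6 = 5 → [2, 4, 4, 5, 5]
k=4: data[4] = (5+5)%6 = 4 → [2, 4, 4, 5, 4]
sum = 19

19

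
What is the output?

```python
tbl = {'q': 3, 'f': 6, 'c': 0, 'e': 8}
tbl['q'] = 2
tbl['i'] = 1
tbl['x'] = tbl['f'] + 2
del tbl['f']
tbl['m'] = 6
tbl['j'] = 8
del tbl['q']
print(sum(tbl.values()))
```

31

tbl['q'] = 2 → {'q': 2, 'f': 6, 'c': 0, 'e': 8}
tbl['i'] = 1 → {'q': 2, 'f': 6, 'c': 0, 'e': 8, 'i': 1}
tbl['x'] = tbl['f']+2 = 8 → {'q': 2, 'f': 6, 'c': 0, 'e': 8, 'i': 1, 'x': 8}
del 'f' → {'q': 2, 'c': 0, 'e': 8, 'i': 1, 'x': 8}
tbl['m'] = 6 → {'q': 2, 'c': 0, 'e': 8, 'i': 1, 'x': 8, 'm': 6}
tbl['j'] = 8 → {'q': 2, 'c': 0, 'e': 8, 'i': 1, 'x': 8, 'm': 6, 'j': 8}
del 'q' → {'c': 0, 'e': 8, 'i': 1, 'x': 8, 'm': 6, 'j': 8}
sum of values = 31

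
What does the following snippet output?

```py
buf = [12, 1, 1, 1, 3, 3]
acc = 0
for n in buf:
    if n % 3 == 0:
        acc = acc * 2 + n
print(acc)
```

n=12: %3==0, acc = 0*2+12 = 12
n=1: not %3==0
n=1: not %3==0
n=1: not %3==0
n=3: %3==0, acc = 12*2+3 = 27
n=3: %3==0, acc = 27*2+3 = 57

57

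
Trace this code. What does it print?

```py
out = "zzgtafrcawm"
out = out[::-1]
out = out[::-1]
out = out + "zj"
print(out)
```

zzgtafrcawmzj

reverse → 'mwacrfatgzz'
reverse → 'zzgtafrcawm'
+ 'zj' → 'zzgtafrcawmzj'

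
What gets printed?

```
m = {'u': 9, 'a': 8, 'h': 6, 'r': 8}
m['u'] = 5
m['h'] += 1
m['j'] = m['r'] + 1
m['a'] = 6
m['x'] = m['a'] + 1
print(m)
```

{'u': 5, 'a': 6, 'h': 7, 'r': 8, 'j': 9, 'x': 7}

m['u'] = 5 → {'u': 5, 'a': 8, 'h': 6, 'r': 8}
m['h'] = 6+1 = 7 → {'u': 5, 'a': 8, 'h': 7, 'r': 8}
m['j'] = m['r']+1 = 9 → {'u': 5, 'a': 8, 'h': 7, 'r': 8, 'j': 9}
m['a'] = 6 → {'u': 5, 'a': 6, 'h': 7, 'r': 8, 'j': 9}
m['x'] = m['a']+1 = 7 → {'u': 5, 'a': 6, 'h': 7, 'r': 8, 'j': 9, 'x': 7}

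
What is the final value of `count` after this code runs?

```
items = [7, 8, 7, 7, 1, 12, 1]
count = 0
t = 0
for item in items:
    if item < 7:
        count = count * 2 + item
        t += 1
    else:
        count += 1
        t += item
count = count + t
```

item=7: not <7, count = 0+1 = 1; t=7
item=8: not <7, count = 1+1 = 2; t=15
item=7: not <7, count = 2+1 = 3; t=22
item=7: not <7, count = 3+1 = 4; t=29
item=1: <7, count = 4*2+1 = 9; t=30
item=12: not <7, count = 9+1 = 10; t=42
item=1: <7, count = 10*2+1 = 21; t=43
count+t = 21+43 = 64

64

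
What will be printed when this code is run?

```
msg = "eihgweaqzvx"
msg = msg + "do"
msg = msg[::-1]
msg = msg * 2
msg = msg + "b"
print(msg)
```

+ 'do' → 'eihgweaqzvxdo'
reverse → 'odxvzqaewghie'
repeat ×2 → 'odxvzqaewghieodxvzqaewghie'
+ 'b' → 'odxvzqaewghieodxvzqaewghieb'

odxvzqaewghieodxvzqaewghieb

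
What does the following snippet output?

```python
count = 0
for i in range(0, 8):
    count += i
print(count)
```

i=0: count = 0+0 = 0
i=1: count = 0+1 = 1
i=2: count = 1+2 = 3
i=3: count = 3+3 = 6
i=4: count = 6+4 = 10
i=5: count = 10+5 = 15
i=6: count = 15+6 = 21
i=7: count = 21+7 = 28

28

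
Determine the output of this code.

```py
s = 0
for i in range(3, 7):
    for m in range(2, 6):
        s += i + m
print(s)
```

i=3,m=2: s = 0+5 = 5
i=3,m=3: s = 5+6 = 11
i=3,m=4: s = 11+7 = 18
i=3,m=5: s = 18+8 = 26
i=4,m=2: s = 26+6 = 32
i=4,m=3: s = 32+7 = 39
i=4,m=4: s = 39+8 = 47
i=4,m=5: s = 47+9 = 56
i=5,m=2: s = 56+7 = 63
i=5,m=3: s = 63+8 = 71
i=5,m=4: s = 71+9 = 80
i=5,m=5: s = 80+10 = 90
i=6,m=2: s = 90+8 = 98
i=6,m=3: s = 98+9 = 107
i=6,m=4: s = 107+10 = 117
i=6,m=5: s = 117+11 = 128

128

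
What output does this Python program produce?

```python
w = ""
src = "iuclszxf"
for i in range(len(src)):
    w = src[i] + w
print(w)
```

i=0: prepend 'i' → 'i'
i=1: prepend 'u' → 'ui'
i=2: prepend 'c' → 'cui'
i=3: prepend 'l' → 'lcui'
i=4: prepend 's' → 'slcui'
i=5: prepend 'z' → 'zslcui'
i=6: prepend 'x' → 'xzslcui'
i=7: prepend 'f' → 'fxzslcui'

fxzslcui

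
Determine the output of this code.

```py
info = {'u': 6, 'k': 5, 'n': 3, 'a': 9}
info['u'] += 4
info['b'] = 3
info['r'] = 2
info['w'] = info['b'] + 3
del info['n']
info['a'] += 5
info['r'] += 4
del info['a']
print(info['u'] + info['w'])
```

16

info['u'] = 6+4 = 10 → {'u': 10, 'k': 5, 'n': 3, 'a': 9}
info['b'] = 3 → {'u': 10, 'k': 5, 'n': 3, 'a': 9, 'b': 3}
info['r'] = 2 → {'u': 10, 'k': 5, 'n': 3, 'a': 9, 'b': 3, 'r': 2}
info['w'] = info['b']+3 = 6 → {'u': 10, 'k': 5, 'n': 3, 'a': 9, 'b': 3, 'r': 2, 'w': 6}
del 'n' → {'u': 10, 'k': 5, 'a': 9, 'b': 3, 'r': 2, 'w': 6}
info['a'] = 9+5 = 14 → {'u': 10, 'k': 5, 'a': 14, 'b': 3, 'r': 2, 'w': 6}
info['r'] = 2+4 = 6 → {'u': 10, 'k': 5, 'a': 14, 'b': 3, 'r': 6, 'w': 6}
del 'a' → {'u': 10, 'k': 5, 'b': 3, 'r': 6, 'w': 6}
info['u']+info['w'] = 10+6 = 16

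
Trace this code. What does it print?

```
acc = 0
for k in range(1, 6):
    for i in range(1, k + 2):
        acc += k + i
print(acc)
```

125

k=1,i=1: acc = 0+2 = 2
k=1,i=2: acc = 2+3 = 5
k=2,i=1: acc = 5+3 = 8
k=2,i=2: acc = 8+4 = 12
k=2,i=3: acc = 12+5 = 17
k=3,i=1: acc = 17+4 = 21
k=3,i=2: acc = 21+5 = 26
k=3,i=3: acc = 26+6 = 32
k=3,i=4: acc = 32+7 = 39
k=4,i=1: acc = 39+5 = 44
k=4,i=2: acc = 44+6 = 50
k=4,i=3: acc = 50+7 = 57
k=4,i=4: acc = 57+8 = 65
k=4,i=5: acc = 65+9 = 74
k=5,i=1: acc = 74+6 = 80
k=5,i=2: acc = 80+7 = 87
k=5,i=3: acc = 87+8 = 95
k=5,i=4: acc = 95+9 = 104
k=5,i=5: acc = 104+10 = 114
k=5,i=6: acc = 114+11 = 125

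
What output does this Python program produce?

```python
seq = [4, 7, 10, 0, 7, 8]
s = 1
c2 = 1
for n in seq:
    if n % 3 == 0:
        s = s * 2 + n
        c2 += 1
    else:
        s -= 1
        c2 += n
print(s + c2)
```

32

n=4: not %3==0, s = 1-1 = 0; c2=5
n=7: not %3==0, s = 0-1 = -1; c2=12
n=10: not %3==0, s = (-1)-1 = -2; c2=22
n=0: %3==0, s = (-2)*2+0 = -4; c2=23
n=7: not %3==0, s = (-4)-1 = -5; c2=30
n=8: not %3==0, s = (-5)-1 = -6; c2=38
s+c2 = (-6)+38 = 32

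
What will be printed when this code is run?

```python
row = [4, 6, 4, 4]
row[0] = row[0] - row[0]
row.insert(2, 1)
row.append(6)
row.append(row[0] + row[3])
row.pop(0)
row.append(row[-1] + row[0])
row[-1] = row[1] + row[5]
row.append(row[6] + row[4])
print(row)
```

[6, 1, 4, 4, 6, 4, 5, 11]

row[0] = row[0]-row[0] = 4-4 = 0 → [0, 6, 4, 4]
insert 1 at 2 → [0, 6, 1, 4, 4]
append 6 → [0, 6, 1, 4, 4, 6]
append row[0]+row[3] = 0+4 = 4 → [0, 6, 1, 4, 4, 6, 4]
pop(0) removes 0 → [6, 1, 4, 4, 6, 4]
append row[-1]+row[0] = 4+6 = 10 → [6, 1, 4, 4, 6, 4, 10]
row[-1] = row[1]+row[5] = 1+4 = 5 → [6, 1, 4, 4, 6, 4, 5]
append row[6]+row[4] = 5+6 = 11 → [6, 1, 4, 4, 6, 4, 5, 11]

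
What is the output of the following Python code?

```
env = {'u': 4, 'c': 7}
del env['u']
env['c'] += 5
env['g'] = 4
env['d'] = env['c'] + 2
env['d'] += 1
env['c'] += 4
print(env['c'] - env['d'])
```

1

del 'u' → {'c': 7}
env['c'] = 7+5 = 12 → {'c': 12}
env['g'] = 4 → {'c': 12, 'g': 4}
env['d'] = env['c']+2 = 14 → {'c': 12, 'g': 4, 'd': 14}
env['d'] = 14+1 = 15 → {'c': 12, 'g': 4, 'd': 15}
env['c'] = 12+4 = 16 → {'c': 16, 'g': 4, 'd': 15}
env['c']-env['d'] = 16-15 = 1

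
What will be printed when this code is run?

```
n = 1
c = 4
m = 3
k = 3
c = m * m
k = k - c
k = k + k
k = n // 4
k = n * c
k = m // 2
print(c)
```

c = 3*3 = 9
k = 3-9 = -6
k = (-6)+(-6) = -12
k = 1//4 = 0
k = 1*9 = 9
k = 3//2 = 1

9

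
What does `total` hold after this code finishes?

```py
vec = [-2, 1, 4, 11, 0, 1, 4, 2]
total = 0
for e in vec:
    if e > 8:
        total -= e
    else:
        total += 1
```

e=-2: not >8, total = 0+1 = 1
e=1: not >8, total = 1+1 = 2
e=4: not >8, total = 2+1 = 3
e=11: >8, total = 3-11 = -8
e=0: not >8, total = (-8)+1 = -7
e=1: not >8, total = (-7)+1 = -6
e=4: not >8, total = (-6)+1 = -5
e=2: not >8, total = (-5)+1 = -4

-4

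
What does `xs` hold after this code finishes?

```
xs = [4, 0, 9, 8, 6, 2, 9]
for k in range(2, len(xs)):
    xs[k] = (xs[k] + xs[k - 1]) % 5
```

[4, 0, 4, 2, 3, 0, 4]

k=2: xs[2] = (9+0)%5 = 4 → [4, 0, 4, 8, 6, 2, 9]
k=3: xs[3] = (8+4)%5 = 2 → [4, 0, 4, 2, 6, 2, 9]
k=4: xs[4] = (6+2)%5 = 3 → [4, 0, 4, 2, 3, 2, 9]
k=5: xs[5] = (2+3)%5 = 0 → [4, 0, 4, 2, 3, 0, 9]
k=6: xs[6] = (9+0)%5 = 4 → [4, 0, 4, 2, 3, 0, 4]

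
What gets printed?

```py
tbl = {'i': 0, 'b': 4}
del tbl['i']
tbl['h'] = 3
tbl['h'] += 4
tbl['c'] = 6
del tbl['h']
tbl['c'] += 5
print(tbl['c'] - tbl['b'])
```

7

del 'i' → {'b': 4}
tbl['h'] = 3 → {'b': 4, 'h': 3}
tbl['h'] = 3+4 = 7 → {'b': 4, 'h': 7}
tbl['c'] = 6 → {'b': 4, 'h': 7, 'c': 6}
del 'h' → {'b': 4, 'c': 6}
tbl['c'] = 6+5 = 11 → {'b': 4, 'c': 11}
tbl['c']-tbl['b'] = 11-4 = 7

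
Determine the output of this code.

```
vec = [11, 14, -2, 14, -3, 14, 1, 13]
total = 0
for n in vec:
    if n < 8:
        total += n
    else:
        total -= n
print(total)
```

-70

n=11: not <8, total = 0-11 = -11
n=14: not <8, total = (-11)-14 = -25
n=-2: <8, total = (-25)+(-2) = -27
n=14: not <8, total = (-27)-14 = -41
n=-3: <8, total = (-41)+(-3) = -44
n=14: not <8, total = (-44)-14 = -58
n=1: <8, total = (-58)+1 = -57
n=13: not <8, total = (-57)-13 = -70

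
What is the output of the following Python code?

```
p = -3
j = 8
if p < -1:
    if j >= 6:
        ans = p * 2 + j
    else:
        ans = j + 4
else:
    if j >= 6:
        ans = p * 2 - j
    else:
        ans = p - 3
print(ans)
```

p=-3, j=8
p < -1 is True; j >= 6 is True
→ ans = p * 2 + j = 2

2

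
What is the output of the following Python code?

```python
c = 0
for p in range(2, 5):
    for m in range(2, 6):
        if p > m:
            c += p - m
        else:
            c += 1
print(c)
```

13

p=2,m=2: not 2>2, c = 0+1 = 1
p=2,m=3: not 2>3, c = 1+1 = 2
p=2,m=4: not 2>4, c = 2+1 = 3
p=2,m=5: not 2>5, c = 3+1 = 4
p=3,m=2: 3>2, c = 4+1 = 5
p=3,m=3: not 3>3, c = 5+1 = 6
p=3,m=4: not 3>4, c = 6+1 = 7
p=3,m=5: not 3>5, c = 7+1 = 8
p=4,m=2: 4>2, c = 8+2 = 10
p=4,m=3: 4>3, c = 10+1 = 11
p=4,m=4: not 4>4, c = 11+1 = 12
p=4,m=5: not 4>5, c = 12+1 = 13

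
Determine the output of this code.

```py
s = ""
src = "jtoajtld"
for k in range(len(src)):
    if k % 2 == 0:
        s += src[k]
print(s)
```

k=0: add 'j' → 'j'
k=1: skip
k=2: add 'o' → 'jo'
k=3: skip
k=4: add 'j' → 'joj'
k=5: skip
k=6: add 'l' → 'jojl'
k=7: skip

jojl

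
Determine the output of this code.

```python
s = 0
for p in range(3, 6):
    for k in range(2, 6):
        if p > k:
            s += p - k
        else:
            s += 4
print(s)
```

p=3,k=2: 3>2, s = 0+1 = 1
p=3,k=3: not 3>3, s = 1+4 = 5
p=3,k=4: not 3>4, s = 5+4 = 9
p=3,k=5: not 3>5, s = 9+4 = 13
p=4,k=2: 4>2, s = 13+2 = 15
p=4,k=3: 4>3, s = 15+1 = 16
p=4,k=4: not 4>4, s = 16+4 = 20
p=4,k=5: not 4>5, s = 20+4 = 24
p=5,k=2: 5>2, s = 24+3 = 27
p=5,k=3: 5>3, s = 27+2 = 29
p=5,k=4: 5>4, s = 29+1 = 30
p=5,k=5: not 5>5, s = 30+4 = 34

34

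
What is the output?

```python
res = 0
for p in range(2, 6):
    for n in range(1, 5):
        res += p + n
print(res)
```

96

p=2,n=1: res = 0+3 = 3
p=2,n=2: res = 3+4 = 7
p=2,n=3: res = 7+5 = 12
p=2,n=4: res = 12+6 = 18
p=3,n=1: res = 18+4 = 22
p=3,n=2: res = 22+5 = 27
p=3,n=3: res = 27+6 = 33
p=3,n=4: res = 33+7 = 40
p=4,n=1: res = 40+5 = 45
p=4,n=2: res = 45+6 = 51
p=4,n=3: res = 51+7 = 58
p=4,n=4: res = 58+8 = 66
p=5,n=1: res = 66+6 = 72
p=5,n=2: res = 72+7 = 79
p=5,n=3: res = 79+8 = 87
p=5,n=4: res = 87+9 = 96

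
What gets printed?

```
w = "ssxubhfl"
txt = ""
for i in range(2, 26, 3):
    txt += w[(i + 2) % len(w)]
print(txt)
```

i=2: add w[4]='b' → 'b'
i=5: add w[7]='l' → 'bl'
i=8: add w[2]='x' → 'blx'
i=11: add w[5]='h' → 'blxh'
i=14: add w[0]='s' → 'blxhs'
i=17: add w[3]='u' → 'blxhsu'
i=20: add w[6]='f' → 'blxhsuf'
i=23: add w[1]='s' → 'blxhsufs'

blxhsufs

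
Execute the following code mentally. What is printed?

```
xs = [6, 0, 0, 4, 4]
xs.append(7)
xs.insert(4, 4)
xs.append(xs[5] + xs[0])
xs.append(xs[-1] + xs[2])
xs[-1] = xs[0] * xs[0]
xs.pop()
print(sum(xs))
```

35

append 7 → [6, 0, 0, 4, 4, 7]
insert 4 at 4 → [6, 0, 0, 4, 4, 4, 7]
append xs[5]+xs[0] = 4+6 = 10 → [6, 0, 0, 4, 4, 4, 7, 10]
append xs[-1]+xs[2] = 10+0 = 10 → [6, 0, 0, 4, 4, 4, 7, 10, 10]
xs[-1] = xs[0]*xs[0] = 6*6 = 36 → [6, 0, 0, 4, 4, 4, 7, 10, 36]
pop() removes 36 → [6, 0, 0, 4, 4, 4, 7, 10]
sum = 35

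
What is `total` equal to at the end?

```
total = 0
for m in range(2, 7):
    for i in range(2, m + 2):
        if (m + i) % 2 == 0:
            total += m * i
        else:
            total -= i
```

105

m=2,i=2: even sum, total = 0+4 = 4
m=2,i=3: odd sum, total = 4-3 = 1
m=3,i=2: odd sum, total = 1-2 = -1
m=3,i=3: even sum, total = (-1)+9 = 8
m=3,i=4: odd sum, total = 8-4 = 4
m=4,i=2: even sum, total = 4+8 = 12
m=4,i=3: odd sum, total = 12-3 = 9
m=4,i=4: even sum, total = 9+16 = 25
m=4,i=5: odd sum, total = 25-5 = 20
m=5,i=2: odd sum, total = 20-2 = 18
m=5,i=3: even sum, total = 18+15 = 33
m=5,i=4: odd sum, total = 33-4 = 29
m=5,i=5: even sum, total = 29+25 = 54
m=5,i=6: odd sum, total = 54-6 = 48
m=6,i=2: even sum, total = 48+12 = 60
m=6,i=3: odd sum, total = 60-3 = 57
m=6,i=4: even sum, total = 57+24 = 81
m=6,i=5: odd sum, total = 81-5 = 76
m=6,i=6: even sum, total = 76+36 = 112
m=6,i=7: odd sum, total = 112-7 = 105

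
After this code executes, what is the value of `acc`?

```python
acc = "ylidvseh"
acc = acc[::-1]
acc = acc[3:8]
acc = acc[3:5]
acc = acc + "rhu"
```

'lyrhu'

reverse → 'hesvdily'
slice [3:8] → 'vdily'
slice [3:5] → 'ly'
+ 'rhu' → 'lyrhu'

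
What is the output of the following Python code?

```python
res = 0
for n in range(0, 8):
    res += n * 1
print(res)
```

28

n=0: res = 0+0*1 = 0
n=1: res = 0+1*1 = 1
n=2: res = 1+2*1 = 3
n=3: res = 3+3*1 = 6
n=4: res = 6+4*1 = 10
n=5: res = 10+5*1 = 15
n=6: res = 15+6*1 = 21
n=7: res = 21+7*1 = 28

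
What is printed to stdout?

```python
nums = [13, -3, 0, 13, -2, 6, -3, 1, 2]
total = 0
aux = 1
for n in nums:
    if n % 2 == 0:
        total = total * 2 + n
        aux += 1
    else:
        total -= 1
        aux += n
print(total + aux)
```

n=13: not even, total = 0-1 = -1; aux=14
n=-3: not even, total = (-1)-1 = -2; aux=11
n=0: even, total = (-2)*2+0 = -4; aux=12
n=13: not even, total = (-4)-1 = -5; aux=25
n=-2: even, total = (-5)*2+(-2) = -12; aux=26
n=6: even, total = (-12)*2+6 = -18; aux=27
n=-3: not even, total = (-18)-1 = -19; aux=24
n=1: not even, total = (-19)-1 = -20; aux=25
n=2: even, total = (-20)*2+2 = -38; aux=26
total+aux = (-38)+26 = -12

-12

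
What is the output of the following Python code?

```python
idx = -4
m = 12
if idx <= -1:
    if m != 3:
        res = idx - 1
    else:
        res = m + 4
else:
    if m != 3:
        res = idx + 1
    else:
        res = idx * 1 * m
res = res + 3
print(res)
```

-2

idx=-4, m=12
idx <= -1 is True; m != 3 is True
→ res = idx - 1 = -5
res = (-5)+3 = -2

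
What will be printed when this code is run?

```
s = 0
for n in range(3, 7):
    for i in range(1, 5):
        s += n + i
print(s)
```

112

n=3,i=1: s = 0+4 = 4
n=3,i=2: s = 4+5 = 9
n=3,i=3: s = 9+6 = 15
n=3,i=4: s = 15+7 = 22
n=4,i=1: s = 22+5 = 27
n=4,i=2: s = 27+6 = 33
n=4,i=3: s = 33+7 = 40
n=4,i=4: s = 40+8 = 48
n=5,i=1: s = 48+6 = 54
n=5,i=2: s = 54+7 = 61
n=5,i=3: s = 61+8 = 69
n=5,i=4: s = 69+9 = 78
n=6,i=1: s = 78+7 = 85
n=6,i=2: s = 85+8 = 93
n=6,i=3: s = 93+9 = 102
n=6,i=4: s = 102+10 = 112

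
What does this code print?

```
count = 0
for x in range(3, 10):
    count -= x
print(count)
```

-42

x=3: count = 0-3 = -3
x=4: count = (-3)-4 = -7
x=5: count = (-7)-5 = -12
x=6: count = (-12)-6 = -18
x=7: count = (-18)-7 = -25
x=8: count = (-25)-8 = -33
x=9: count = (-33)-9 = -42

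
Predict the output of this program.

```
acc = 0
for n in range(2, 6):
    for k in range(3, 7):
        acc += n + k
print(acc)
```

128

n=2,k=3: acc = 0+5 = 5
n=2,k=4: acc = 5+6 = 11
n=2,k=5: acc = 11+7 = 18
n=2,k=6: acc = 18+8 = 26
n=3,k=3: acc = 26+6 = 32
n=3,k=4: acc = 32+7 = 39
n=3,k=5: acc = 39+8 = 47
n=3,k=6: acc = 47+9 = 56
n=4,k=3: acc = 56+7 = 63
n=4,k=4: acc = 63+8 = 71
n=4,k=5: acc = 71+9 = 80
n=4,k=6: acc = 80+10 = 90
n=5,k=3: acc = 90+8 = 98
n=5,k=4: acc = 98+9 = 107
n=5,k=5: acc = 107+10 = 117
n=5,k=6: acc = 117+11 = 128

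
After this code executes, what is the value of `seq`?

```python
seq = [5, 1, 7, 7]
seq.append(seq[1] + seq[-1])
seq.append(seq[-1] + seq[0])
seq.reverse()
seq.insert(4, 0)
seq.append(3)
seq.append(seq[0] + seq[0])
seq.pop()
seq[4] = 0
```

append seq[1]+seq[-1] = 1+7 = 8 → [5, 1, 7, 7, 8]
append seq[-1]+seq[0] = 8+5 = 13 → [5, 1, 7, 7, 8, 13]
reverse → [13, 8, 7, 7, 1, 5]
insert 0 at 4 → [13, 8, 7, 7, 0, 1, 5]
append 3 → [13, 8, 7, 7, 0, 1, 5, 3]
append seq[0]+seq[0] = 13+13 = 26 → [13, 8, 7, 7, 0, 1, 5, 3, 26]
pop() removes 26 → [13, 8, 7, 7, 0, 1, 5, 3]
seq[4] = 0 → [13, 8, 7, 7, 0, 1, 5, 3]

[13, 8, 7, 7, 0, 1, 5, 3]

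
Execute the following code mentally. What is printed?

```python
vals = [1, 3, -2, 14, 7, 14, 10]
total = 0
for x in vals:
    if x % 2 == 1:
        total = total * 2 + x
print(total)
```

x=1: odd, total = 0*2+1 = 1
x=3: odd, total = 1*2+3 = 5
x=-2: not odd
x=14: not odd
x=7: odd, total = 5*2+7 = 17
x=14: not odd
x=10: not odd

17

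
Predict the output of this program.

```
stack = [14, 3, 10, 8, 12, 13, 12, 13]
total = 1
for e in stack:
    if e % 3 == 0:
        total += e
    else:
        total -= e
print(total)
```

e=14: not %3==0, total = 1-14 = -13
e=3: %3==0, total = (-13)+3 = -10
e=10: not %3==0, total = (-10)-10 = -20
e=8: not %3==0, total = (-20)-8 = -28
e=12: %3==0, total = (-28)+12 = -16
e=13: not %3==0, total = (-16)-13 = -29
e=12: %3==0, total = (-29)+12 = -17
e=13: not %3==0, total = (-17)-13 = -30

-30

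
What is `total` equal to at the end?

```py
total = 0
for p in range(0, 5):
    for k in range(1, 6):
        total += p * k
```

p=0,k=1: total = 0+0 = 0
p=0,k=2: total = 0+0 = 0
p=0,k=3: total = 0+0 = 0
p=0,k=4: total = 0+0 = 0
p=0,k=5: total = 0+0 = 0
p=1,k=1: total = 0+1 = 1
p=1,k=2: total = 1+2 = 3
p=1,k=3: total = 3+3 = 6
p=1,k=4: total = 6+4 = 10
p=1,k=5: total = 10+5 = 15
p=2,k=1: total = 15+2 = 17
p=2,k=2: total = 17+4 = 21
p=2,k=3: total = 21+6 = 27
p=2,k=4: total = 27+8 = 35
p=2,k=5: total = 35+10 = 45
p=3,k=1: total = 45+3 = 48
p=3,k=2: total = 48+6 = 54
p=3,k=3: total = 54+9 = 63
p=3,k=4: total = 63+12 = 75
p=3,k=5: total = 75+15 = 90
p=4,k=1: total = 90+4 = 94
p=4,k=2: total = 94+8 = 102
p=4,k=3: total = 102+12 = 114
p=4,k=4: total = 114+16 = 130
p=4,k=5: total = 130+20 = 150

150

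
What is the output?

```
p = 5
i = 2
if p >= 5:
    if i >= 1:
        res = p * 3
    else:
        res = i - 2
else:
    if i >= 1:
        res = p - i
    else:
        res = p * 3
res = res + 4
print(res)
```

p=5, i=2
p >= 5 is True; i >= 1 is True
→ res = p * 3 = 15
res = 15+4 = 19

19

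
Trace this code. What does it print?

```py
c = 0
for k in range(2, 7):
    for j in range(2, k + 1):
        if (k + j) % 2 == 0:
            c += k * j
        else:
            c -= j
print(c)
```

130

k=2,j=2: even sum, c = 0+4 = 4
k=3,j=2: odd sum, c = 4-2 = 2
k=3,j=3: even sum, c = 2+9 = 11
k=4,j=2: even sum, c = 11+8 = 19
k=4,j=3: odd sum, c = 19-3 = 16
k=4,j=4: even sum, c = 16+16 = 32
k=5,j=2: odd sum, c = 32-2 = 30
k=5,j=3: even sum, c = 30+15 = 45
k=5,j=4: odd sum, c = 45-4 = 41
k=5,j=5: even sum, c = 41+25 = 66
k=6,j=2: even sum, c = 66+12 = 78
k=6,j=3: odd sum, c = 78-3 = 75
k=6,j=4: even sum, c = 75+24 = 99
k=6,j=5: odd sum, c = 99-5 = 94
k=6,j=6: even sum, c = 94+36 = 130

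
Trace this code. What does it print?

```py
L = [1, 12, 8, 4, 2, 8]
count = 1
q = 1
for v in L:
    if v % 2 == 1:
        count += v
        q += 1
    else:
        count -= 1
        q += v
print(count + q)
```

v=1: odd, count = 1+1 = 2; q=2
v=12: not odd, count = 2-1 = 1; q=14
v=8: not odd, count = 1-1 = 0; q=22
v=4: not odd, count = 0-1 = -1; q=26
v=2: not odd, count = (-1)-1 = -2; q=28
v=8: not odd, count = (-2)-1 = -3; q=36
count+q = (-3)+36 = 33

33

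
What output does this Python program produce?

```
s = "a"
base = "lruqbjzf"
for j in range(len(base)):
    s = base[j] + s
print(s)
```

fzjbqurla

j=0: prepend 'l' → 'la'
j=1: prepend 'r' → 'rla'
j=2: prepend 'u' → 'urla'
j=3: prepend 'q' → 'qurla'
j=4: prepend 'b' → 'bqurla'
j=5: prepend 'j' → 'jbqurla'
j=6: prepend 'z' → 'zjbqurla'
j=7: prepend 'f' → 'fzjbqurla'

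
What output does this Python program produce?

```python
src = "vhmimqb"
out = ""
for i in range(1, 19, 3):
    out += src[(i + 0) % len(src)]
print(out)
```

i=1: add src[1]='h' → 'h'
i=4: add src[4]='m' → 'hm'
i=7: add src[0]='v' → 'hmv'
i=10: add src[3]='i' → 'hmvi'
i=13: add src[6]='b' → 'hmvib'
i=16: add src[2]='m' → 'hmvibm'

hmvibm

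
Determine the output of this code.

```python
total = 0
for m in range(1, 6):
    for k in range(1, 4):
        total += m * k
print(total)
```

m=1,k=1: total = 0+1 = 1
m=1,k=2: total = 1+2 = 3
m=1,k=3: total = 3+3 = 6
m=2,k=1: total = 6+2 = 8
m=2,k=2: total = 8+4 = 12
m=2,k=3: total = 12+6 = 18
m=3,k=1: total = 18+3 = 21
m=3,k=2: total = 21+6 = 27
m=3,k=3: total = 27+9 = 36
m=4,k=1: total = 36+4 = 40
m=4,k=2: total = 40+8 = 48
m=4,k=3: total = 48+12 = 60
m=5,k=1: total = 60+5 = 65
m=5,k=2: total = 65+10 = 75
m=5,k=3: total = 75+15 = 90

90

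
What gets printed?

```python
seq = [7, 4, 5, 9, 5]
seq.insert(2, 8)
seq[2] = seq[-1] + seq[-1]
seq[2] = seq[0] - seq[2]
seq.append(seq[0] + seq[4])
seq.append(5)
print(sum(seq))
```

insert 8 at 2 → [7, 4, 8, 5, 9, 5]
seq[2] = seq[-1]+seq[-1] = 5+5 = 10 → [7, 4, 10, 5, 9, 5]
seq[2] = seq[0]-seq[2] = 7-10 = -3 → [7, 4, -3, 5, 9, 5]
append seq[0]+seq[4] = 7+9 = 16 → [7, 4, -3, 5, 9, 5, 16]
append 5 → [7, 4, -3, 5, 9, 5, 16, 5]
sum = 48

48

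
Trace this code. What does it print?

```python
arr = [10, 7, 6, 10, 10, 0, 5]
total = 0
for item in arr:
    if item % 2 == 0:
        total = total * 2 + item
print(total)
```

item=10: even, total = 0*2+10 = 10
item=7: not even
item=6: even, total = 10*2+6 = 26
item=10: even, total = 26*2+10 = 62
item=10: even, total = 62*2+10 = 134
item=0: even, total = 134*2+0 = 268
item=5: not even

268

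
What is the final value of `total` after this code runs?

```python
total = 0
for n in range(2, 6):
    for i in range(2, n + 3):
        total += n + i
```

n=2,i=2: total = 0+4 = 4
n=2,i=3: total = 4+5 = 9
n=2,i=4: total = 9+6 = 15
n=3,i=2: total = 15+5 = 20
n=3,i=3: total = 20+6 = 26
n=3,i=4: total = 26+7 = 33
n=3,i=5: total = 33+8 = 41
n=4,i=2: total = 41+6 = 47
n=4,i=3: total = 47+7 = 54
n=4,i=4: total = 54+8 = 62
n=4,i=5: total = 62+9 = 71
n=4,i=6: total = 71+10 = 81
n=5,i=2: total = 81+7 = 88
n=5,i=3: total = 88+8 = 96
n=5,i=4: total = 96+9 = 105
n=5,i=5: total = 105+10 = 115
n=5,i=6: total = 115+11 = 126
n=5,i=7: total = 126+12 = 138

138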